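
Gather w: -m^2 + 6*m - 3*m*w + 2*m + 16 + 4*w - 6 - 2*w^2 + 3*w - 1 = -m^2 + 8*m - 2*w^2 + w*(7 - 3*m) + 9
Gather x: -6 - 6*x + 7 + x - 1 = -5*x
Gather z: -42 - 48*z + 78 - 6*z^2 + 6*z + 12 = -6*z^2 - 42*z + 48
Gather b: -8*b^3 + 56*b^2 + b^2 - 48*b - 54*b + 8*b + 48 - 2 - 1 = -8*b^3 + 57*b^2 - 94*b + 45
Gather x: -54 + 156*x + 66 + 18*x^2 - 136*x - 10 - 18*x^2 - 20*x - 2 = 0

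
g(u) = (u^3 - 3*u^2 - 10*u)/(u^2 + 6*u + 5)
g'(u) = (-2*u - 6)*(u^3 - 3*u^2 - 10*u)/(u^2 + 6*u + 5)^2 + (3*u^2 - 6*u - 10)/(u^2 + 6*u + 5)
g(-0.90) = 14.25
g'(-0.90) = -151.23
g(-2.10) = 0.47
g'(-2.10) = -4.70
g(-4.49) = 59.61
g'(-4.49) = -143.30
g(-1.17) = -9.20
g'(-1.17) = -53.46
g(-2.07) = 0.33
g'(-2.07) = -4.68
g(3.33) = -0.82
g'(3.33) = 0.38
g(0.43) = -0.61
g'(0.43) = -1.01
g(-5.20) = -202.06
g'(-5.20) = -936.59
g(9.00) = 2.83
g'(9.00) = 0.79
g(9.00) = 2.83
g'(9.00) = 0.79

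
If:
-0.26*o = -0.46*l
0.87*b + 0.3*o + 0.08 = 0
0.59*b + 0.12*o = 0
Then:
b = 0.13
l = -0.37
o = -0.65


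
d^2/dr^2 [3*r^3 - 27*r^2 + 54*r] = 18*r - 54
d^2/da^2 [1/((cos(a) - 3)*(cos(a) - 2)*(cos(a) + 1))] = (-90*(1 - cos(a)^2)^2 + 12*sin(a)^6 + 3*cos(a)^6 + 44*cos(a)^5 + 2*cos(a)^3 - 139*cos(a)^2 - 54*cos(a) + 128)/((cos(a) - 3)^3*(cos(a) - 2)^3*(cos(a) + 1)^3)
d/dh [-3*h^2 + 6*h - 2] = 6 - 6*h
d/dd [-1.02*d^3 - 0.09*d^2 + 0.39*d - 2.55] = -3.06*d^2 - 0.18*d + 0.39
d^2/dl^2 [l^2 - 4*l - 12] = 2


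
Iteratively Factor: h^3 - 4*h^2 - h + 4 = (h - 4)*(h^2 - 1) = (h - 4)*(h - 1)*(h + 1)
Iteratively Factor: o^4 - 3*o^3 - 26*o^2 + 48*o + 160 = (o + 2)*(o^3 - 5*o^2 - 16*o + 80) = (o + 2)*(o + 4)*(o^2 - 9*o + 20) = (o - 5)*(o + 2)*(o + 4)*(o - 4)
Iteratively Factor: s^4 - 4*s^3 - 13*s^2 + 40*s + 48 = (s - 4)*(s^3 - 13*s - 12) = (s - 4)^2*(s^2 + 4*s + 3) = (s - 4)^2*(s + 1)*(s + 3)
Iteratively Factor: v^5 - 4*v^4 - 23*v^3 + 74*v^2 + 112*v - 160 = (v + 2)*(v^4 - 6*v^3 - 11*v^2 + 96*v - 80) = (v - 1)*(v + 2)*(v^3 - 5*v^2 - 16*v + 80) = (v - 4)*(v - 1)*(v + 2)*(v^2 - v - 20) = (v - 5)*(v - 4)*(v - 1)*(v + 2)*(v + 4)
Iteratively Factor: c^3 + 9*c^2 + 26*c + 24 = (c + 4)*(c^2 + 5*c + 6) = (c + 3)*(c + 4)*(c + 2)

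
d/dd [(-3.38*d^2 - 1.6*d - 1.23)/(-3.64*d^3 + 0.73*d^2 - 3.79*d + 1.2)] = (-12.3032*d^4 - 11.648*d^3 + 0.546600000000002*d^2 - 6.3162*d - 6.5817)/(13.2496*d^6 - 5.3144*d^5 + 28.1241*d^4 - 14.2694*d^3 + 16.1161*d^2 - 9.096*d + 1.44)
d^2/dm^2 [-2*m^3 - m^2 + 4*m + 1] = -12*m - 2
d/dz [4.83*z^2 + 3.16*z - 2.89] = 9.66*z + 3.16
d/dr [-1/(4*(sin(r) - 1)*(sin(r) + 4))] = (2*sin(r) + 3)*cos(r)/(4*(sin(r) - 1)^2*(sin(r) + 4)^2)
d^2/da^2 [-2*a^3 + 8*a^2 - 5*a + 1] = 16 - 12*a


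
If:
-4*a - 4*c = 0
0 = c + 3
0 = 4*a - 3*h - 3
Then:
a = 3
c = -3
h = 3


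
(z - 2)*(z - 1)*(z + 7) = z^3 + 4*z^2 - 19*z + 14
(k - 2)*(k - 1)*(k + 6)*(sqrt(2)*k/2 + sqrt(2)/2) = sqrt(2)*k^4/2 + 2*sqrt(2)*k^3 - 13*sqrt(2)*k^2/2 - 2*sqrt(2)*k + 6*sqrt(2)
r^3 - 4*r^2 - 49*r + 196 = (r - 7)*(r - 4)*(r + 7)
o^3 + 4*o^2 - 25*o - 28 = (o - 4)*(o + 1)*(o + 7)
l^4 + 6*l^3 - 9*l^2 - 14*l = l*(l - 2)*(l + 1)*(l + 7)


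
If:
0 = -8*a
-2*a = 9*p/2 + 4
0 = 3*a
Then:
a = 0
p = -8/9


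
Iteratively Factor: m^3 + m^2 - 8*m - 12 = (m - 3)*(m^2 + 4*m + 4) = (m - 3)*(m + 2)*(m + 2)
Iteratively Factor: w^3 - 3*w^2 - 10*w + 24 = (w - 4)*(w^2 + w - 6) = (w - 4)*(w - 2)*(w + 3)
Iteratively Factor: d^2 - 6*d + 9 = (d - 3)*(d - 3)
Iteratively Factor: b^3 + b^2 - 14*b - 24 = (b - 4)*(b^2 + 5*b + 6) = (b - 4)*(b + 2)*(b + 3)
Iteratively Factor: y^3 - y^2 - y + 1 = (y - 1)*(y^2 - 1) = (y - 1)^2*(y + 1)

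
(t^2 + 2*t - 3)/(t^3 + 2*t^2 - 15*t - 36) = (t - 1)/(t^2 - t - 12)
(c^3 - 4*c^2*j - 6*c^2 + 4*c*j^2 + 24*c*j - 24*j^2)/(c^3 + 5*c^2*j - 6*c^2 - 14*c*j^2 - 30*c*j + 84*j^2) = (c - 2*j)/(c + 7*j)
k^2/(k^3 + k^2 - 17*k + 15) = k^2/(k^3 + k^2 - 17*k + 15)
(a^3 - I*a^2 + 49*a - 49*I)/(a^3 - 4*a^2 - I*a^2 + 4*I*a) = (a^2 + 49)/(a*(a - 4))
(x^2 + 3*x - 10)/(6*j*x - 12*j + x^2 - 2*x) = (x + 5)/(6*j + x)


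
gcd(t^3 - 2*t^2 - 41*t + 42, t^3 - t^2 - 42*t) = t^2 - t - 42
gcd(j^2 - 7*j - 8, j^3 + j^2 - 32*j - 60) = 1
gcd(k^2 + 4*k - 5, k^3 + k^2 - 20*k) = k + 5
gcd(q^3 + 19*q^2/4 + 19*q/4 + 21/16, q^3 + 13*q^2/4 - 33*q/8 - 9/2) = q + 3/4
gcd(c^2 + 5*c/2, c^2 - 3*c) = c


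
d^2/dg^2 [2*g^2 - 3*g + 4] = 4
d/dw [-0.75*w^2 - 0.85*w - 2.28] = -1.5*w - 0.85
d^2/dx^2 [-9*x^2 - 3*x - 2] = -18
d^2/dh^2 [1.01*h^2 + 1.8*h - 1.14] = 2.02000000000000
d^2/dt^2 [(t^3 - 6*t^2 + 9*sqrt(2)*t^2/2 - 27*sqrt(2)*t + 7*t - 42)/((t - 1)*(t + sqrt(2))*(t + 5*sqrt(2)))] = (-10*t^6 - 3*sqrt(2)*t^6 - 126*sqrt(2)*t^5 - 18*t^5 - 1686*t^4 - 72*sqrt(2)*t^4 - 5478*sqrt(2)*t^3 - 486*t^3 - 17076*t^2 - 774*sqrt(2)*t^2 - 12492*sqrt(2)*t - 1116*t - 6928 - 300*sqrt(2))/(t^9 - 3*t^8 + 18*sqrt(2)*t^8 - 54*sqrt(2)*t^7 + 249*t^7 - 739*t^6 + 846*sqrt(2)*t^6 - 2394*sqrt(2)*t^5 + 3198*t^5 - 7626*t^4 + 4176*sqrt(2)*t^4 - 6192*sqrt(2)*t^3 + 8380*t^3 - 5460*t^2 + 5400*sqrt(2)*t^2 - 1800*sqrt(2)*t + 3000*t - 1000)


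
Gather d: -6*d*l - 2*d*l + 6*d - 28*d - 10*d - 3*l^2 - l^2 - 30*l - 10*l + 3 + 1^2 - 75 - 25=d*(-8*l - 32) - 4*l^2 - 40*l - 96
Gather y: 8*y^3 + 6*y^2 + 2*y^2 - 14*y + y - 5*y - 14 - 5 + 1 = 8*y^3 + 8*y^2 - 18*y - 18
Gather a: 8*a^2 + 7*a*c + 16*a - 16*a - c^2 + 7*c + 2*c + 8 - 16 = 8*a^2 + 7*a*c - c^2 + 9*c - 8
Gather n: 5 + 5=10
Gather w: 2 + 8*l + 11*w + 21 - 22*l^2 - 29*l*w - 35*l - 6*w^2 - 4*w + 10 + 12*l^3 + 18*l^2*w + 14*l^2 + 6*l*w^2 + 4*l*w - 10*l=12*l^3 - 8*l^2 - 37*l + w^2*(6*l - 6) + w*(18*l^2 - 25*l + 7) + 33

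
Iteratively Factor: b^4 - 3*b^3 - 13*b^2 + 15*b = (b + 3)*(b^3 - 6*b^2 + 5*b) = b*(b + 3)*(b^2 - 6*b + 5) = b*(b - 1)*(b + 3)*(b - 5)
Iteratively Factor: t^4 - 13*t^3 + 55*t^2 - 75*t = (t - 5)*(t^3 - 8*t^2 + 15*t) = (t - 5)^2*(t^2 - 3*t) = (t - 5)^2*(t - 3)*(t)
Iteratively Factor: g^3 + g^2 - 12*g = (g - 3)*(g^2 + 4*g) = (g - 3)*(g + 4)*(g)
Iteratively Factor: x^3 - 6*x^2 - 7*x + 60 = (x + 3)*(x^2 - 9*x + 20) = (x - 4)*(x + 3)*(x - 5)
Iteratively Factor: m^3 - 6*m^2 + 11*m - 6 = (m - 3)*(m^2 - 3*m + 2) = (m - 3)*(m - 2)*(m - 1)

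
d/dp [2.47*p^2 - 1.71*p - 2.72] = 4.94*p - 1.71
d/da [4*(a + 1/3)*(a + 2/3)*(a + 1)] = 12*a^2 + 16*a + 44/9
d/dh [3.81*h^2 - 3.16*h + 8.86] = 7.62*h - 3.16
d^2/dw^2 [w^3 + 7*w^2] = 6*w + 14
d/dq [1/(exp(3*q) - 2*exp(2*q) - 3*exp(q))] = (-3*exp(2*q) + 4*exp(q) + 3)*exp(-q)/(-exp(2*q) + 2*exp(q) + 3)^2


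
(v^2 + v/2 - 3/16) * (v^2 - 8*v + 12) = v^4 - 15*v^3/2 + 125*v^2/16 + 15*v/2 - 9/4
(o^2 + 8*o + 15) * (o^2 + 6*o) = o^4 + 14*o^3 + 63*o^2 + 90*o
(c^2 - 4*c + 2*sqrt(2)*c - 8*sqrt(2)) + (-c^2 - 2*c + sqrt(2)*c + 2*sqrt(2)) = -6*c + 3*sqrt(2)*c - 6*sqrt(2)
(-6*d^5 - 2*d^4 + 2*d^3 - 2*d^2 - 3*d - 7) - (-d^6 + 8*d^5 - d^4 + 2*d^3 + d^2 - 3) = d^6 - 14*d^5 - d^4 - 3*d^2 - 3*d - 4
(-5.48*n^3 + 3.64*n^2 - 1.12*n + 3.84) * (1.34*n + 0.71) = -7.3432*n^4 + 0.9868*n^3 + 1.0836*n^2 + 4.3504*n + 2.7264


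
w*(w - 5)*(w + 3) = w^3 - 2*w^2 - 15*w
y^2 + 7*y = y*(y + 7)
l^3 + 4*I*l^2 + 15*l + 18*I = (l - 3*I)*(l + I)*(l + 6*I)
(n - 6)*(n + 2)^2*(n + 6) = n^4 + 4*n^3 - 32*n^2 - 144*n - 144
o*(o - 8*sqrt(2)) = o^2 - 8*sqrt(2)*o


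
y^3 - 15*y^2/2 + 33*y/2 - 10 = (y - 4)*(y - 5/2)*(y - 1)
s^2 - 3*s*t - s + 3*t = (s - 1)*(s - 3*t)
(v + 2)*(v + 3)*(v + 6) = v^3 + 11*v^2 + 36*v + 36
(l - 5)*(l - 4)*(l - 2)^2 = l^4 - 13*l^3 + 60*l^2 - 116*l + 80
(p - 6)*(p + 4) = p^2 - 2*p - 24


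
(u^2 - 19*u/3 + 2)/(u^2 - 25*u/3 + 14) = (3*u - 1)/(3*u - 7)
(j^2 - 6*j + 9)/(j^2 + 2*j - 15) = (j - 3)/(j + 5)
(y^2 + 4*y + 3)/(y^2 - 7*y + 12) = (y^2 + 4*y + 3)/(y^2 - 7*y + 12)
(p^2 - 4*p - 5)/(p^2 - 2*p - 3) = (p - 5)/(p - 3)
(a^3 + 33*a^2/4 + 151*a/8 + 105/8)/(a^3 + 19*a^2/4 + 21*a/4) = (2*a^2 + 13*a + 15)/(2*a*(a + 3))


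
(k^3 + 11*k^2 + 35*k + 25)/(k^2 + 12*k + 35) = (k^2 + 6*k + 5)/(k + 7)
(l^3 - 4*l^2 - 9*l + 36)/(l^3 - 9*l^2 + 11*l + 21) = (l^2 - l - 12)/(l^2 - 6*l - 7)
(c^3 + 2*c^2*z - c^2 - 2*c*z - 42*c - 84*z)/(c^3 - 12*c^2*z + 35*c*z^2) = (c^3 + 2*c^2*z - c^2 - 2*c*z - 42*c - 84*z)/(c*(c^2 - 12*c*z + 35*z^2))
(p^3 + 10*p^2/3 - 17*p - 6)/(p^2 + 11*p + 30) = (p^2 - 8*p/3 - 1)/(p + 5)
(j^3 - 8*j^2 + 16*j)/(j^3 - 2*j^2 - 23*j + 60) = j*(j - 4)/(j^2 + 2*j - 15)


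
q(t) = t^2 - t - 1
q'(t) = 2*t - 1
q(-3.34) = 13.50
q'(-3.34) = -7.68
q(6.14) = 30.56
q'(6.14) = 11.28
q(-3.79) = 17.15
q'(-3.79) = -8.58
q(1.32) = -0.58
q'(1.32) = 1.64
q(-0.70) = 0.19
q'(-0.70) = -2.40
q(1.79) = 0.41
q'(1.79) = 2.58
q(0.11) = -1.10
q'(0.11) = -0.78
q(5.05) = 19.45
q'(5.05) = 9.10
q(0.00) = -1.00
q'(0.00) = -1.00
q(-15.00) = 239.00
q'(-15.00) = -31.00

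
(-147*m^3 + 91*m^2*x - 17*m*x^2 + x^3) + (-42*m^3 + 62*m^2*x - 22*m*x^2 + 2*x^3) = -189*m^3 + 153*m^2*x - 39*m*x^2 + 3*x^3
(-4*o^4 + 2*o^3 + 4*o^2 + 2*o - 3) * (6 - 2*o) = 8*o^5 - 28*o^4 + 4*o^3 + 20*o^2 + 18*o - 18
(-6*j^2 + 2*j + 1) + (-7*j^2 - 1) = -13*j^2 + 2*j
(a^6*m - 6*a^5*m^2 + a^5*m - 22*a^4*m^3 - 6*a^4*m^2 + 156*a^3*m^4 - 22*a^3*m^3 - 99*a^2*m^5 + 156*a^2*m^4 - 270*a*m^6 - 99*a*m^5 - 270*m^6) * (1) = a^6*m - 6*a^5*m^2 + a^5*m - 22*a^4*m^3 - 6*a^4*m^2 + 156*a^3*m^4 - 22*a^3*m^3 - 99*a^2*m^5 + 156*a^2*m^4 - 270*a*m^6 - 99*a*m^5 - 270*m^6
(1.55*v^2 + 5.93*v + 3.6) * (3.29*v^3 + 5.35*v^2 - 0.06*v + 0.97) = 5.0995*v^5 + 27.8022*v^4 + 43.4765*v^3 + 20.4077*v^2 + 5.5361*v + 3.492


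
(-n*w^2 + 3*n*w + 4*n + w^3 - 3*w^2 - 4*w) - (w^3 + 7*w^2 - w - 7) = -n*w^2 + 3*n*w + 4*n - 10*w^2 - 3*w + 7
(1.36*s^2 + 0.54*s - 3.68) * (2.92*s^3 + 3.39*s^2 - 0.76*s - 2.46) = 3.9712*s^5 + 6.1872*s^4 - 9.9486*s^3 - 16.2312*s^2 + 1.4684*s + 9.0528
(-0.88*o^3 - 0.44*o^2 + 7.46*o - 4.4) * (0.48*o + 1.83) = -0.4224*o^4 - 1.8216*o^3 + 2.7756*o^2 + 11.5398*o - 8.052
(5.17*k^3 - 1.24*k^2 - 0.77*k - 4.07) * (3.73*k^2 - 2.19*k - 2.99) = 19.2841*k^5 - 15.9475*k^4 - 15.6148*k^3 - 9.7872*k^2 + 11.2156*k + 12.1693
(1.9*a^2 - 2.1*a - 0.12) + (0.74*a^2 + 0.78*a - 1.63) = 2.64*a^2 - 1.32*a - 1.75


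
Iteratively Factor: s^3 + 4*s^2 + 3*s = (s)*(s^2 + 4*s + 3) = s*(s + 1)*(s + 3)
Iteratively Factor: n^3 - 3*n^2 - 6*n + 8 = (n + 2)*(n^2 - 5*n + 4) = (n - 4)*(n + 2)*(n - 1)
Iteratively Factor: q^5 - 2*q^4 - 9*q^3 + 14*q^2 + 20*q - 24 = (q + 2)*(q^4 - 4*q^3 - q^2 + 16*q - 12) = (q - 3)*(q + 2)*(q^3 - q^2 - 4*q + 4) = (q - 3)*(q - 1)*(q + 2)*(q^2 - 4) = (q - 3)*(q - 1)*(q + 2)^2*(q - 2)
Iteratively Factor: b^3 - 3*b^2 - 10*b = (b)*(b^2 - 3*b - 10) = b*(b + 2)*(b - 5)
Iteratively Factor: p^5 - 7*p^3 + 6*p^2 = (p)*(p^4 - 7*p^2 + 6*p) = p*(p - 2)*(p^3 + 2*p^2 - 3*p) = p*(p - 2)*(p - 1)*(p^2 + 3*p) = p*(p - 2)*(p - 1)*(p + 3)*(p)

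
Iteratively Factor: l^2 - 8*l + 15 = (l - 3)*(l - 5)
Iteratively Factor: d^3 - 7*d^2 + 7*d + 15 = (d - 3)*(d^2 - 4*d - 5) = (d - 3)*(d + 1)*(d - 5)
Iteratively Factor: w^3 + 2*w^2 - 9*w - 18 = (w - 3)*(w^2 + 5*w + 6) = (w - 3)*(w + 3)*(w + 2)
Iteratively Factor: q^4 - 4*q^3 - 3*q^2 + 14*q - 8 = (q + 2)*(q^3 - 6*q^2 + 9*q - 4) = (q - 1)*(q + 2)*(q^2 - 5*q + 4) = (q - 4)*(q - 1)*(q + 2)*(q - 1)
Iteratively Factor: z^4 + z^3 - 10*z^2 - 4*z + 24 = (z + 2)*(z^3 - z^2 - 8*z + 12) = (z - 2)*(z + 2)*(z^2 + z - 6) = (z - 2)^2*(z + 2)*(z + 3)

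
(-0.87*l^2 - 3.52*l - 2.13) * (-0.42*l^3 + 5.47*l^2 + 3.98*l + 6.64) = 0.3654*l^5 - 3.2805*l^4 - 21.8224*l^3 - 31.4375*l^2 - 31.8502*l - 14.1432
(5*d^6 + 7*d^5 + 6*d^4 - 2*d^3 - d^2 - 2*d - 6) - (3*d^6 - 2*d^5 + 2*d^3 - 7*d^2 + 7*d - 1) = 2*d^6 + 9*d^5 + 6*d^4 - 4*d^3 + 6*d^2 - 9*d - 5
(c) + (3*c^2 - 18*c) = 3*c^2 - 17*c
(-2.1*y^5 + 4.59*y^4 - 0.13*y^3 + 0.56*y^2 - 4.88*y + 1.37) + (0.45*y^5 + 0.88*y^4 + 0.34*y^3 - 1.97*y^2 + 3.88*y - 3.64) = -1.65*y^5 + 5.47*y^4 + 0.21*y^3 - 1.41*y^2 - 1.0*y - 2.27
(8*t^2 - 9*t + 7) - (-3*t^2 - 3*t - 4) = 11*t^2 - 6*t + 11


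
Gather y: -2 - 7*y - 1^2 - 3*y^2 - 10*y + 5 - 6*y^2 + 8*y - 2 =-9*y^2 - 9*y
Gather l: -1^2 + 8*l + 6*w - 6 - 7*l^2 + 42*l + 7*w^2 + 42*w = -7*l^2 + 50*l + 7*w^2 + 48*w - 7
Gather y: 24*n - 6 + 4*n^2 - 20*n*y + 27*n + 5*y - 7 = 4*n^2 + 51*n + y*(5 - 20*n) - 13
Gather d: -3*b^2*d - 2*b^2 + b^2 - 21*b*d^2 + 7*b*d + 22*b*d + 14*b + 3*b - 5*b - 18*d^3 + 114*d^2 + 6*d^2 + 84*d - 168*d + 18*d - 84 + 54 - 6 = -b^2 + 12*b - 18*d^3 + d^2*(120 - 21*b) + d*(-3*b^2 + 29*b - 66) - 36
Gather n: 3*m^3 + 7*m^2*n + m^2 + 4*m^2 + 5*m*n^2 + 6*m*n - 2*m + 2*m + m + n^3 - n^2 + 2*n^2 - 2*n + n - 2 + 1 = 3*m^3 + 5*m^2 + m + n^3 + n^2*(5*m + 1) + n*(7*m^2 + 6*m - 1) - 1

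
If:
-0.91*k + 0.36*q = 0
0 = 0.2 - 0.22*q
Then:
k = 0.36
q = 0.91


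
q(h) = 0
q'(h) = 0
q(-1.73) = 0.00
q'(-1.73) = 0.00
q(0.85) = 0.00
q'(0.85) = 0.00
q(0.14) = 0.00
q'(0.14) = 0.00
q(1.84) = 0.00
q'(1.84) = 0.00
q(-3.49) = 0.00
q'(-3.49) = 0.00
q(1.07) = 0.00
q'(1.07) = 0.00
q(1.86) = 0.00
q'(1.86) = 0.00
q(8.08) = 0.00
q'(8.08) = 0.00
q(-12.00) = 0.00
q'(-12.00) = 0.00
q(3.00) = 0.00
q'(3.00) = 0.00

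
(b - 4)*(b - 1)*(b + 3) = b^3 - 2*b^2 - 11*b + 12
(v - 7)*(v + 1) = v^2 - 6*v - 7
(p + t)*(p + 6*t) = p^2 + 7*p*t + 6*t^2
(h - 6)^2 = h^2 - 12*h + 36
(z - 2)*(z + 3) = z^2 + z - 6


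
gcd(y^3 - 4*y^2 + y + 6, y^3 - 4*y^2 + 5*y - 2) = y - 2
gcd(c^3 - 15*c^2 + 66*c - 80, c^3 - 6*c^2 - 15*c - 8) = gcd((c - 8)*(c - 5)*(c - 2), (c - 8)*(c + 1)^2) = c - 8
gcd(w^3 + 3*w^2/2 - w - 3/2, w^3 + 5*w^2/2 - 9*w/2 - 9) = w + 3/2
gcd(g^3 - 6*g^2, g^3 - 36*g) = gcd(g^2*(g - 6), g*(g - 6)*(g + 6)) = g^2 - 6*g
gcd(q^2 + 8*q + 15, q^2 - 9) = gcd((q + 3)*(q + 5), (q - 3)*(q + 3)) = q + 3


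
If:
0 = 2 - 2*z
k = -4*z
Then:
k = -4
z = 1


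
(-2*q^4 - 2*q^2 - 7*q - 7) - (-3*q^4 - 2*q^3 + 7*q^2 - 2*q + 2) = q^4 + 2*q^3 - 9*q^2 - 5*q - 9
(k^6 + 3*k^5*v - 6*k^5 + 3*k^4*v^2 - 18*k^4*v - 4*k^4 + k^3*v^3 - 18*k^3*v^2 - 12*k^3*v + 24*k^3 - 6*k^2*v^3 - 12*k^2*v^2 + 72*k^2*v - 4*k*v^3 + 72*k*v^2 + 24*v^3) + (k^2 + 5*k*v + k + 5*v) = k^6 + 3*k^5*v - 6*k^5 + 3*k^4*v^2 - 18*k^4*v - 4*k^4 + k^3*v^3 - 18*k^3*v^2 - 12*k^3*v + 24*k^3 - 6*k^2*v^3 - 12*k^2*v^2 + 72*k^2*v + k^2 - 4*k*v^3 + 72*k*v^2 + 5*k*v + k + 24*v^3 + 5*v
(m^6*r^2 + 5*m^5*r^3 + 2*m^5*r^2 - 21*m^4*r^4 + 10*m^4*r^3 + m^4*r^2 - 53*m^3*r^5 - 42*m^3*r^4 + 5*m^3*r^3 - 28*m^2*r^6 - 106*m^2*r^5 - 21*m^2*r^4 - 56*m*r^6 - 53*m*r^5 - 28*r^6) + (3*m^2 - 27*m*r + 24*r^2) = m^6*r^2 + 5*m^5*r^3 + 2*m^5*r^2 - 21*m^4*r^4 + 10*m^4*r^3 + m^4*r^2 - 53*m^3*r^5 - 42*m^3*r^4 + 5*m^3*r^3 - 28*m^2*r^6 - 106*m^2*r^5 - 21*m^2*r^4 + 3*m^2 - 56*m*r^6 - 53*m*r^5 - 27*m*r - 28*r^6 + 24*r^2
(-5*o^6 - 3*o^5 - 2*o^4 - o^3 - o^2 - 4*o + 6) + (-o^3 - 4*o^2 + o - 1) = -5*o^6 - 3*o^5 - 2*o^4 - 2*o^3 - 5*o^2 - 3*o + 5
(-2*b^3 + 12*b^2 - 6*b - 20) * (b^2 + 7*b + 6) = -2*b^5 - 2*b^4 + 66*b^3 + 10*b^2 - 176*b - 120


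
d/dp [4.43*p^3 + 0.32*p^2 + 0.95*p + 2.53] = 13.29*p^2 + 0.64*p + 0.95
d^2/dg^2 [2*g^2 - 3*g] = 4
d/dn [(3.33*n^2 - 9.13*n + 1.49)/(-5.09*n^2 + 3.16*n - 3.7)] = (-35.9489*n^2 - 9.4738*n + 29.0726)/(25.9081*n^4 - 32.1688*n^3 + 47.6516*n^2 - 23.384*n + 13.69)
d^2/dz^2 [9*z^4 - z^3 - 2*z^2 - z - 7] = 108*z^2 - 6*z - 4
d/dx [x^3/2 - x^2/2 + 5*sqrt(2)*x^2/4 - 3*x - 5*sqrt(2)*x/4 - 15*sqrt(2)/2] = 3*x^2/2 - x + 5*sqrt(2)*x/2 - 3 - 5*sqrt(2)/4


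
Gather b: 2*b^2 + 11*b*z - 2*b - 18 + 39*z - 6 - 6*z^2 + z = 2*b^2 + b*(11*z - 2) - 6*z^2 + 40*z - 24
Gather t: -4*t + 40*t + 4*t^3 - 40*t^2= 4*t^3 - 40*t^2 + 36*t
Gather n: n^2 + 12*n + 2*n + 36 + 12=n^2 + 14*n + 48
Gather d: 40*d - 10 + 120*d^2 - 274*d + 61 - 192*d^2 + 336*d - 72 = -72*d^2 + 102*d - 21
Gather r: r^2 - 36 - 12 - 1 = r^2 - 49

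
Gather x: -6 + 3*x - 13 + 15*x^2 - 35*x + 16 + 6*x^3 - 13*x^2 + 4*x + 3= 6*x^3 + 2*x^2 - 28*x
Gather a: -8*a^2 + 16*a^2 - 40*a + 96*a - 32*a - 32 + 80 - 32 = 8*a^2 + 24*a + 16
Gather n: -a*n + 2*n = n*(2 - a)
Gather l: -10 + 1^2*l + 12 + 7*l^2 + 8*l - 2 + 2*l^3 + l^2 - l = 2*l^3 + 8*l^2 + 8*l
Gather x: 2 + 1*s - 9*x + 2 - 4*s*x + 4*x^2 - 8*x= s + 4*x^2 + x*(-4*s - 17) + 4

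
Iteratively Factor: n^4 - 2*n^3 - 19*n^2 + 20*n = (n - 1)*(n^3 - n^2 - 20*n) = (n - 1)*(n + 4)*(n^2 - 5*n) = n*(n - 1)*(n + 4)*(n - 5)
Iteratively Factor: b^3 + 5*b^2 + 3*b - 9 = (b - 1)*(b^2 + 6*b + 9) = (b - 1)*(b + 3)*(b + 3)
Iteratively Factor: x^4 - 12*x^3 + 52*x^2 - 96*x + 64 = (x - 4)*(x^3 - 8*x^2 + 20*x - 16) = (x - 4)*(x - 2)*(x^2 - 6*x + 8) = (x - 4)^2*(x - 2)*(x - 2)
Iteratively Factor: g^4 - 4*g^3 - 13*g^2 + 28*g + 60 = (g + 2)*(g^3 - 6*g^2 - g + 30) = (g - 5)*(g + 2)*(g^2 - g - 6) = (g - 5)*(g - 3)*(g + 2)*(g + 2)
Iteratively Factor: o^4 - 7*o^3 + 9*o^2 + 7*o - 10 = (o - 5)*(o^3 - 2*o^2 - o + 2) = (o - 5)*(o - 1)*(o^2 - o - 2) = (o - 5)*(o - 1)*(o + 1)*(o - 2)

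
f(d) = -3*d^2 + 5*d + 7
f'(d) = 5 - 6*d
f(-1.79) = -11.56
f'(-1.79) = 15.74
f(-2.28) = -20.00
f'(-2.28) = 18.68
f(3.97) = -20.43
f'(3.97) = -18.82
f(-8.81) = -269.90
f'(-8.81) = 57.86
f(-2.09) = -16.55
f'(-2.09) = 17.54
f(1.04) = 8.96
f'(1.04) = -1.24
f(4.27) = -26.35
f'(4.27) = -20.62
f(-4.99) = -92.65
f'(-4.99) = 34.94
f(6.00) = -71.00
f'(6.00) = -31.00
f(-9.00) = -281.00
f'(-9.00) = 59.00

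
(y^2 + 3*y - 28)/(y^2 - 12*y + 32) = (y + 7)/(y - 8)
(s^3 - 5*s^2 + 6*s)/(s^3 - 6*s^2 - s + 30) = s*(s - 2)/(s^2 - 3*s - 10)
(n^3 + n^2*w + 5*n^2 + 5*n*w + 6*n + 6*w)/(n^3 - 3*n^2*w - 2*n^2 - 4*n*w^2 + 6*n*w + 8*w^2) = (-n^2 - 5*n - 6)/(-n^2 + 4*n*w + 2*n - 8*w)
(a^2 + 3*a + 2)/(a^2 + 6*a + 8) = (a + 1)/(a + 4)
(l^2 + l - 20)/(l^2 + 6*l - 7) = (l^2 + l - 20)/(l^2 + 6*l - 7)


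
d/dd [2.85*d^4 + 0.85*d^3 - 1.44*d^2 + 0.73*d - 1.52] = 11.4*d^3 + 2.55*d^2 - 2.88*d + 0.73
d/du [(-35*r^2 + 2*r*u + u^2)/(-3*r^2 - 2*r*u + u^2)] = 4*r*(-19*r^2 + 16*r*u - u^2)/(9*r^4 + 12*r^3*u - 2*r^2*u^2 - 4*r*u^3 + u^4)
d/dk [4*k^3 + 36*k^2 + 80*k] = 12*k^2 + 72*k + 80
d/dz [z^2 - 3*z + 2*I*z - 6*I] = 2*z - 3 + 2*I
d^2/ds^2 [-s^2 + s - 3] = -2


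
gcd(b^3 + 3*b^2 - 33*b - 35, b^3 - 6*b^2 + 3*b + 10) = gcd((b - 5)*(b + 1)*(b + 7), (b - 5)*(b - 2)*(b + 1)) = b^2 - 4*b - 5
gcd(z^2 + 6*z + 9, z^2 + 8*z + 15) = z + 3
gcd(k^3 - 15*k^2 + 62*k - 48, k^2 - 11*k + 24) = k - 8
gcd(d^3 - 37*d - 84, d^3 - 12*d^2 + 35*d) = d - 7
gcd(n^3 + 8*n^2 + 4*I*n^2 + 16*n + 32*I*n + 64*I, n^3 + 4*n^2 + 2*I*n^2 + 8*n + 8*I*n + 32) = n^2 + n*(4 + 4*I) + 16*I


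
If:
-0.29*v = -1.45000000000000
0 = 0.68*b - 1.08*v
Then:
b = 7.94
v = 5.00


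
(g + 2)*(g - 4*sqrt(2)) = g^2 - 4*sqrt(2)*g + 2*g - 8*sqrt(2)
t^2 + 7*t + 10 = (t + 2)*(t + 5)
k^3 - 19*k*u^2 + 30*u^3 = (k - 3*u)*(k - 2*u)*(k + 5*u)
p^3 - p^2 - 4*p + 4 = (p - 2)*(p - 1)*(p + 2)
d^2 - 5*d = d*(d - 5)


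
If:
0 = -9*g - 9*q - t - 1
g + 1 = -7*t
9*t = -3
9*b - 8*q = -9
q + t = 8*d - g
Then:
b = -547/243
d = -11/216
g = 4/3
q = -38/27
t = -1/3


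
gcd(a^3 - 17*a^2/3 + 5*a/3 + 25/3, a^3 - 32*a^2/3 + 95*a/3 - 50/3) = a - 5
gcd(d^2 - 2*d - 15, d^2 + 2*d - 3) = d + 3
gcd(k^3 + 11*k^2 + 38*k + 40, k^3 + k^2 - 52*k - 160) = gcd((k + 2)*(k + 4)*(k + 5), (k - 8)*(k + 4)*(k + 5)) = k^2 + 9*k + 20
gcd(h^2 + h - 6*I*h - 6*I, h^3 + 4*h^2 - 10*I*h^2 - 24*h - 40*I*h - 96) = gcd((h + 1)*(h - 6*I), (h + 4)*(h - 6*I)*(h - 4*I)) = h - 6*I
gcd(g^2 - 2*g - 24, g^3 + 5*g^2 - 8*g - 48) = g + 4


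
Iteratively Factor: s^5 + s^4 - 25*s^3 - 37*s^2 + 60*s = (s)*(s^4 + s^3 - 25*s^2 - 37*s + 60) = s*(s - 1)*(s^3 + 2*s^2 - 23*s - 60) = s*(s - 5)*(s - 1)*(s^2 + 7*s + 12) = s*(s - 5)*(s - 1)*(s + 3)*(s + 4)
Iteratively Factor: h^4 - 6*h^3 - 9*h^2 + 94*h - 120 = (h + 4)*(h^3 - 10*h^2 + 31*h - 30) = (h - 2)*(h + 4)*(h^2 - 8*h + 15) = (h - 3)*(h - 2)*(h + 4)*(h - 5)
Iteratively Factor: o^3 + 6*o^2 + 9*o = (o + 3)*(o^2 + 3*o) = o*(o + 3)*(o + 3)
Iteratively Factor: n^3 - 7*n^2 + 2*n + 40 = (n - 4)*(n^2 - 3*n - 10) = (n - 5)*(n - 4)*(n + 2)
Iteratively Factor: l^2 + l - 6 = (l - 2)*(l + 3)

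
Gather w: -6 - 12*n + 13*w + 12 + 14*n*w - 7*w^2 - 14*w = -12*n - 7*w^2 + w*(14*n - 1) + 6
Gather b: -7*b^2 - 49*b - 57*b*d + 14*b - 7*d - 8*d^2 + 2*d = -7*b^2 + b*(-57*d - 35) - 8*d^2 - 5*d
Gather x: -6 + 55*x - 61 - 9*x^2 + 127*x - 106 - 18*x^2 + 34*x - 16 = -27*x^2 + 216*x - 189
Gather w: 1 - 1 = 0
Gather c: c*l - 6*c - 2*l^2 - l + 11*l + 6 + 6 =c*(l - 6) - 2*l^2 + 10*l + 12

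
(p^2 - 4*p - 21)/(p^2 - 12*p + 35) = (p + 3)/(p - 5)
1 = 1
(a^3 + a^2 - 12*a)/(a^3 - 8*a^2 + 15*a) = (a + 4)/(a - 5)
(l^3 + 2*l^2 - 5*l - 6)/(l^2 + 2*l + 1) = (l^2 + l - 6)/(l + 1)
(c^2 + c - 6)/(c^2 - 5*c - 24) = (c - 2)/(c - 8)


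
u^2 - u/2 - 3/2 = (u - 3/2)*(u + 1)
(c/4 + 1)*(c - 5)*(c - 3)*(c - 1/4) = c^4/4 - 17*c^3/16 - 4*c^2 + 257*c/16 - 15/4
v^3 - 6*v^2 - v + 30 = (v - 5)*(v - 3)*(v + 2)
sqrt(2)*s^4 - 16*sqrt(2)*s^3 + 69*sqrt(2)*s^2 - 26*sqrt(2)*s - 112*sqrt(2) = (s - 8)*(s - 7)*(s - 2)*(sqrt(2)*s + sqrt(2))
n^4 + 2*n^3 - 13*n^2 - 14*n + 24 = (n - 3)*(n - 1)*(n + 2)*(n + 4)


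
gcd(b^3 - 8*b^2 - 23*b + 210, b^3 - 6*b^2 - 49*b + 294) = b^2 - 13*b + 42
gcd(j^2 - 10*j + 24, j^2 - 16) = j - 4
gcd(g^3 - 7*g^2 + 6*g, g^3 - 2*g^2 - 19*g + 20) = g - 1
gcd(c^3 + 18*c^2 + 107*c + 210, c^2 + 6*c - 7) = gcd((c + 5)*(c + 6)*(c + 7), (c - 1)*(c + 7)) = c + 7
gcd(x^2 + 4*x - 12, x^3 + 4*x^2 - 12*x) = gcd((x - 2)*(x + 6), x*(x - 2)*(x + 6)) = x^2 + 4*x - 12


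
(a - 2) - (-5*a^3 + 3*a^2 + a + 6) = 5*a^3 - 3*a^2 - 8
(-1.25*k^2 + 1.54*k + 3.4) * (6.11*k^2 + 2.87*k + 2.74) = -7.6375*k^4 + 5.8219*k^3 + 21.7688*k^2 + 13.9776*k + 9.316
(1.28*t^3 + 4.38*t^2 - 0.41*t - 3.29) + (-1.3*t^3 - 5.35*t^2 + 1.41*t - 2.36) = -0.02*t^3 - 0.97*t^2 + 1.0*t - 5.65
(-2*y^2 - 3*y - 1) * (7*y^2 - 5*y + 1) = -14*y^4 - 11*y^3 + 6*y^2 + 2*y - 1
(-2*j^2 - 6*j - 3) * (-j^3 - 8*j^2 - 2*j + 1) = 2*j^5 + 22*j^4 + 55*j^3 + 34*j^2 - 3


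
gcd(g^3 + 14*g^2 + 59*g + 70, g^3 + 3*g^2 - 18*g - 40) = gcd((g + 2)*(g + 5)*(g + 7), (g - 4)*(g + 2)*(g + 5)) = g^2 + 7*g + 10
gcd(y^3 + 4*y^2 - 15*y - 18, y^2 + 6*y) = y + 6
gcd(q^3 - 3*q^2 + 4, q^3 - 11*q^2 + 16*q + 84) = 1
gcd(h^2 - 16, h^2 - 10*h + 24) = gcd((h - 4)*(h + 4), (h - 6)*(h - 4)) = h - 4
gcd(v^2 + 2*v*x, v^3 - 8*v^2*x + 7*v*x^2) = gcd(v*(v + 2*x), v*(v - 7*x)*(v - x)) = v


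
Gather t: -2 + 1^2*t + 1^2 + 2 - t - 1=0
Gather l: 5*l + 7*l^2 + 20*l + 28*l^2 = 35*l^2 + 25*l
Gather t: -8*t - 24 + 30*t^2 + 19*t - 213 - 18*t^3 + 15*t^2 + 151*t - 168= -18*t^3 + 45*t^2 + 162*t - 405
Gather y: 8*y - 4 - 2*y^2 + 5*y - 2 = -2*y^2 + 13*y - 6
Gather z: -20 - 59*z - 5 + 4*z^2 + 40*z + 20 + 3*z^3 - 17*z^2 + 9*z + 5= 3*z^3 - 13*z^2 - 10*z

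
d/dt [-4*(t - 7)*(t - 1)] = 32 - 8*t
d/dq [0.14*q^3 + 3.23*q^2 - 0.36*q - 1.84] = 0.42*q^2 + 6.46*q - 0.36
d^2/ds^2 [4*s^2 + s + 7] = 8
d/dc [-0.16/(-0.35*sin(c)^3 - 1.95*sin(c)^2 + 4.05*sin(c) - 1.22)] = (-0.168*sin(c)^2 - 0.624*sin(c) + 0.648)*cos(c)/(0.35*sin(c)^3 + 1.95*sin(c)^2 - 4.05*sin(c) + 1.22)^2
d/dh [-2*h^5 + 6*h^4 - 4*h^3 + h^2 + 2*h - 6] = -10*h^4 + 24*h^3 - 12*h^2 + 2*h + 2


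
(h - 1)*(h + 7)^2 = h^3 + 13*h^2 + 35*h - 49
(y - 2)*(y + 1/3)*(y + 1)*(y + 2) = y^4 + 4*y^3/3 - 11*y^2/3 - 16*y/3 - 4/3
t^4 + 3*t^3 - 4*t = t*(t - 1)*(t + 2)^2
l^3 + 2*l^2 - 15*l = l*(l - 3)*(l + 5)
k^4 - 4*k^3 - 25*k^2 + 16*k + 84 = (k - 7)*(k - 2)*(k + 2)*(k + 3)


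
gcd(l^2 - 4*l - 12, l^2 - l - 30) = l - 6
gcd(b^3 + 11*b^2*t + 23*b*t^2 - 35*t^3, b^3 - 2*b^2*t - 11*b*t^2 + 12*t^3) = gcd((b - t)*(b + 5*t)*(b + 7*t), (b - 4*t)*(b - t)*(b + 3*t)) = -b + t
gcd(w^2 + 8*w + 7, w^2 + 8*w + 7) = w^2 + 8*w + 7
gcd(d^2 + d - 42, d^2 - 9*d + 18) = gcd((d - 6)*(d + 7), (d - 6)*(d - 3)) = d - 6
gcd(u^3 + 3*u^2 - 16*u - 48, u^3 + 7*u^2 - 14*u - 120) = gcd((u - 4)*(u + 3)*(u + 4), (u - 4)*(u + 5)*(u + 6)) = u - 4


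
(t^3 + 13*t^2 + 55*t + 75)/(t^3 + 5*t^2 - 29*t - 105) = (t^2 + 10*t + 25)/(t^2 + 2*t - 35)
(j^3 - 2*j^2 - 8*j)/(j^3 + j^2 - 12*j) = (j^2 - 2*j - 8)/(j^2 + j - 12)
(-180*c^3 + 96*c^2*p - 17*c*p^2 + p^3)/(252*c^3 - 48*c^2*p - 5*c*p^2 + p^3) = (-5*c + p)/(7*c + p)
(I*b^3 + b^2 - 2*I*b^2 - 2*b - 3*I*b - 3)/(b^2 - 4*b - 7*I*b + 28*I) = (I*b^3 + b^2*(1 - 2*I) - b*(2 + 3*I) - 3)/(b^2 - b*(4 + 7*I) + 28*I)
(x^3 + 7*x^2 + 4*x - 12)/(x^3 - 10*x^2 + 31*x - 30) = (x^3 + 7*x^2 + 4*x - 12)/(x^3 - 10*x^2 + 31*x - 30)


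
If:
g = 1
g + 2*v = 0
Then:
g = 1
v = -1/2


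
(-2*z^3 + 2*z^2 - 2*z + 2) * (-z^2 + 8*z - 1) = 2*z^5 - 18*z^4 + 20*z^3 - 20*z^2 + 18*z - 2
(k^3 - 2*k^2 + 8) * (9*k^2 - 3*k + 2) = 9*k^5 - 21*k^4 + 8*k^3 + 68*k^2 - 24*k + 16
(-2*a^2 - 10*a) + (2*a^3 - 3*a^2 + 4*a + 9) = 2*a^3 - 5*a^2 - 6*a + 9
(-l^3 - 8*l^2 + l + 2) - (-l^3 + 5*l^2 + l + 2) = -13*l^2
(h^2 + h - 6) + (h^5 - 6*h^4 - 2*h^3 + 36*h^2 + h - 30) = h^5 - 6*h^4 - 2*h^3 + 37*h^2 + 2*h - 36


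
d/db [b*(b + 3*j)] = 2*b + 3*j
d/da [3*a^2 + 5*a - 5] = 6*a + 5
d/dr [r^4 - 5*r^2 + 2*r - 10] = 4*r^3 - 10*r + 2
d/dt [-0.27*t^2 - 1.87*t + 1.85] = -0.54*t - 1.87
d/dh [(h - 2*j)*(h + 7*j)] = 2*h + 5*j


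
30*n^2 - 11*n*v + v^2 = (-6*n + v)*(-5*n + v)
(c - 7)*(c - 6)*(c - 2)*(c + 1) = c^4 - 14*c^3 + 53*c^2 - 16*c - 84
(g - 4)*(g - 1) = g^2 - 5*g + 4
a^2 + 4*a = a*(a + 4)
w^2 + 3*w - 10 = (w - 2)*(w + 5)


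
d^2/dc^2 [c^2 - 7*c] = 2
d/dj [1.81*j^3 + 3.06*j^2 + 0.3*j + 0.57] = 5.43*j^2 + 6.12*j + 0.3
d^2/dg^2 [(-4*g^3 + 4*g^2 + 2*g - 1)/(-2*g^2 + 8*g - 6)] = (34*g^3 - 105*g^2 + 114*g - 47)/(g^6 - 12*g^5 + 57*g^4 - 136*g^3 + 171*g^2 - 108*g + 27)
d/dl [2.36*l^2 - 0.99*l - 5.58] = 4.72*l - 0.99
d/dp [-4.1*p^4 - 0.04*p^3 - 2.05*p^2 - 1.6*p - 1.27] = -16.4*p^3 - 0.12*p^2 - 4.1*p - 1.6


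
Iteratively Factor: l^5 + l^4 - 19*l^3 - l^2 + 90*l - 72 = (l + 3)*(l^4 - 2*l^3 - 13*l^2 + 38*l - 24) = (l - 3)*(l + 3)*(l^3 + l^2 - 10*l + 8) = (l - 3)*(l - 2)*(l + 3)*(l^2 + 3*l - 4) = (l - 3)*(l - 2)*(l - 1)*(l + 3)*(l + 4)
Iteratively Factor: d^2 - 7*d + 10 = (d - 2)*(d - 5)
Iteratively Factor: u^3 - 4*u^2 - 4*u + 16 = (u - 4)*(u^2 - 4) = (u - 4)*(u - 2)*(u + 2)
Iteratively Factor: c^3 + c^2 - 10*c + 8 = (c - 2)*(c^2 + 3*c - 4) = (c - 2)*(c - 1)*(c + 4)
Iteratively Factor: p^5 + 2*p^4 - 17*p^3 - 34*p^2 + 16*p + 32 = (p + 2)*(p^4 - 17*p^2 + 16) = (p - 1)*(p + 2)*(p^3 + p^2 - 16*p - 16) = (p - 4)*(p - 1)*(p + 2)*(p^2 + 5*p + 4) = (p - 4)*(p - 1)*(p + 2)*(p + 4)*(p + 1)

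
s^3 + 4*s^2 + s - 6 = (s - 1)*(s + 2)*(s + 3)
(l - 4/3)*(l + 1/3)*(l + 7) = l^3 + 6*l^2 - 67*l/9 - 28/9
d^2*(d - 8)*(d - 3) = d^4 - 11*d^3 + 24*d^2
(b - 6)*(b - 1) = b^2 - 7*b + 6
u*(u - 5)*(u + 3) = u^3 - 2*u^2 - 15*u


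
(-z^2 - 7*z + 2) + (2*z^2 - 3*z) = z^2 - 10*z + 2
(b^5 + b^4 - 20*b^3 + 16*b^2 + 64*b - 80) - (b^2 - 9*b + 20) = b^5 + b^4 - 20*b^3 + 15*b^2 + 73*b - 100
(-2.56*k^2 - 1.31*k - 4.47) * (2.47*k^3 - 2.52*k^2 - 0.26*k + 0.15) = -6.3232*k^5 + 3.2155*k^4 - 7.0741*k^3 + 11.221*k^2 + 0.9657*k - 0.6705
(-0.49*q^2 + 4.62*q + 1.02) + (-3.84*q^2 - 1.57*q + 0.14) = -4.33*q^2 + 3.05*q + 1.16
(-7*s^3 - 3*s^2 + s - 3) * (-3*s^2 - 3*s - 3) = 21*s^5 + 30*s^4 + 27*s^3 + 15*s^2 + 6*s + 9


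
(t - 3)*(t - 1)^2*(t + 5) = t^4 - 18*t^2 + 32*t - 15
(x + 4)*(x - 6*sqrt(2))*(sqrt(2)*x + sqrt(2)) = sqrt(2)*x^3 - 12*x^2 + 5*sqrt(2)*x^2 - 60*x + 4*sqrt(2)*x - 48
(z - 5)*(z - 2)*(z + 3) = z^3 - 4*z^2 - 11*z + 30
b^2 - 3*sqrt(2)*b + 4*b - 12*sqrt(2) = (b + 4)*(b - 3*sqrt(2))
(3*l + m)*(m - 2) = 3*l*m - 6*l + m^2 - 2*m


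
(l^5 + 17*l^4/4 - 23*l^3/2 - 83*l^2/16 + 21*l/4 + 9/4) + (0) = l^5 + 17*l^4/4 - 23*l^3/2 - 83*l^2/16 + 21*l/4 + 9/4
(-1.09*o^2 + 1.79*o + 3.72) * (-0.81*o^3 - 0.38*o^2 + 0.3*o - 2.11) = 0.8829*o^5 - 1.0357*o^4 - 4.0204*o^3 + 1.4233*o^2 - 2.6609*o - 7.8492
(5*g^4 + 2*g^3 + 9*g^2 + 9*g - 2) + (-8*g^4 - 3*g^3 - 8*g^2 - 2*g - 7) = -3*g^4 - g^3 + g^2 + 7*g - 9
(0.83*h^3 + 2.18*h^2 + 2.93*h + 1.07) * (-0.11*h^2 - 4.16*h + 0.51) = -0.0913*h^5 - 3.6926*h^4 - 8.9678*h^3 - 11.1947*h^2 - 2.9569*h + 0.5457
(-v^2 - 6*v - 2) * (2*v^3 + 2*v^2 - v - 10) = -2*v^5 - 14*v^4 - 15*v^3 + 12*v^2 + 62*v + 20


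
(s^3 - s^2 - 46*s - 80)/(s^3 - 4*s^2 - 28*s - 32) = (s + 5)/(s + 2)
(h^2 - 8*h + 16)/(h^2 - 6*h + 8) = (h - 4)/(h - 2)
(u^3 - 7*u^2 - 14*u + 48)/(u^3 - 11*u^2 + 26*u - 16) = (u + 3)/(u - 1)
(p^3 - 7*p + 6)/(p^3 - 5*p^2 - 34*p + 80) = (p^2 + 2*p - 3)/(p^2 - 3*p - 40)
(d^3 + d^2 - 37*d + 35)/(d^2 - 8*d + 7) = (d^2 + 2*d - 35)/(d - 7)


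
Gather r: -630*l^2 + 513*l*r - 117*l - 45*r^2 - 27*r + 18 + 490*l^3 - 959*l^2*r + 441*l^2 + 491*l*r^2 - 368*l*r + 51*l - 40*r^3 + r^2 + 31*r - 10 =490*l^3 - 189*l^2 - 66*l - 40*r^3 + r^2*(491*l - 44) + r*(-959*l^2 + 145*l + 4) + 8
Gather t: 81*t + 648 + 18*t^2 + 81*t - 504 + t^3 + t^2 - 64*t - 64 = t^3 + 19*t^2 + 98*t + 80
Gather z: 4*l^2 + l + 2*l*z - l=4*l^2 + 2*l*z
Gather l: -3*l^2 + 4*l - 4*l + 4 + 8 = 12 - 3*l^2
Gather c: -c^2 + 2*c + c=-c^2 + 3*c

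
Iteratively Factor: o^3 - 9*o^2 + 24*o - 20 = (o - 2)*(o^2 - 7*o + 10) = (o - 2)^2*(o - 5)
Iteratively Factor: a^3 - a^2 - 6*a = (a + 2)*(a^2 - 3*a) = (a - 3)*(a + 2)*(a)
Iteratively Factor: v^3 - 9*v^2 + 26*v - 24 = (v - 2)*(v^2 - 7*v + 12) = (v - 3)*(v - 2)*(v - 4)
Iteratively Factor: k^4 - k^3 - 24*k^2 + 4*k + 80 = (k - 5)*(k^3 + 4*k^2 - 4*k - 16) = (k - 5)*(k + 2)*(k^2 + 2*k - 8) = (k - 5)*(k + 2)*(k + 4)*(k - 2)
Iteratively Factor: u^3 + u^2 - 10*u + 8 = (u - 2)*(u^2 + 3*u - 4) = (u - 2)*(u + 4)*(u - 1)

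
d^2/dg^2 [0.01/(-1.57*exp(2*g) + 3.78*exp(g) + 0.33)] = ((0.0628*exp(g) - 0.0378)*(-1.57*exp(2*g) + 3.78*exp(g) + 0.33) + 0.01*(3.14*exp(g) - 3.78)*(6.28*exp(g) - 7.56)*exp(g))*exp(g)/(-1.57*exp(2*g) + 3.78*exp(g) + 0.33)^3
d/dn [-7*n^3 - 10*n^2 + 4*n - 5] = -21*n^2 - 20*n + 4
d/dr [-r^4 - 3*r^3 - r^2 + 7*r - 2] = -4*r^3 - 9*r^2 - 2*r + 7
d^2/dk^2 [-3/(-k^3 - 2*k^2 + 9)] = 6*(k^2*(3*k + 4)^2 - (3*k + 2)*(k^3 + 2*k^2 - 9))/(k^3 + 2*k^2 - 9)^3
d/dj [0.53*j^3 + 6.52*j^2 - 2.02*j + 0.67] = 1.59*j^2 + 13.04*j - 2.02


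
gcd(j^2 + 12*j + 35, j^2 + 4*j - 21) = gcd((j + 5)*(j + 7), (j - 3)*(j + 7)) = j + 7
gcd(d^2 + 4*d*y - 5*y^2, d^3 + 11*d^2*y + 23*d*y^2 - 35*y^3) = -d^2 - 4*d*y + 5*y^2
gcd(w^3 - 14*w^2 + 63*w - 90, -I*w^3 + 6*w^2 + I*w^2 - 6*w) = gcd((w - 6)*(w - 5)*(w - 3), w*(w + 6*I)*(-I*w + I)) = 1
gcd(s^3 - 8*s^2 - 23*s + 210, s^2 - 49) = s - 7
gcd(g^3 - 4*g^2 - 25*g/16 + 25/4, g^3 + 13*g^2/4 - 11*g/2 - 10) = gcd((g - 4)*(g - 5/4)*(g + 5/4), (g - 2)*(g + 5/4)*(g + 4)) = g + 5/4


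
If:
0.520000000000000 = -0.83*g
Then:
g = -0.63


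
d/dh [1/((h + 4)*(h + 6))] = 2*(-h - 5)/(h^4 + 20*h^3 + 148*h^2 + 480*h + 576)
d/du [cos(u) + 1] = -sin(u)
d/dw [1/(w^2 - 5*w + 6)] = (5 - 2*w)/(w^2 - 5*w + 6)^2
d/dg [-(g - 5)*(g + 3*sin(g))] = -g - (g - 5)*(3*cos(g) + 1) - 3*sin(g)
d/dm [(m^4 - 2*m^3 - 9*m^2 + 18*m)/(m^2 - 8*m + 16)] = 2*(m^4 - 9*m^3 + 12*m^2 + 27*m - 36)/(m^3 - 12*m^2 + 48*m - 64)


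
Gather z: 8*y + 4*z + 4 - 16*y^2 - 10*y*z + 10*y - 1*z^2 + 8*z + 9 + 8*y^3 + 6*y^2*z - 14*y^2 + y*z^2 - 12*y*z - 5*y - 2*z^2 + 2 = 8*y^3 - 30*y^2 + 13*y + z^2*(y - 3) + z*(6*y^2 - 22*y + 12) + 15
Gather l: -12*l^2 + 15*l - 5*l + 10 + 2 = -12*l^2 + 10*l + 12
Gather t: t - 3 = t - 3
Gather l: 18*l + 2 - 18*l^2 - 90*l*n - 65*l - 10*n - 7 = -18*l^2 + l*(-90*n - 47) - 10*n - 5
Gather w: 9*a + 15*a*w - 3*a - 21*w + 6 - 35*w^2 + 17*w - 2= 6*a - 35*w^2 + w*(15*a - 4) + 4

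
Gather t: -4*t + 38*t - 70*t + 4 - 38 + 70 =36 - 36*t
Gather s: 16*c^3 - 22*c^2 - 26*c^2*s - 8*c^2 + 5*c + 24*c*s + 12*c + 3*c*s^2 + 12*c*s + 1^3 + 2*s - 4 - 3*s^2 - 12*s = 16*c^3 - 30*c^2 + 17*c + s^2*(3*c - 3) + s*(-26*c^2 + 36*c - 10) - 3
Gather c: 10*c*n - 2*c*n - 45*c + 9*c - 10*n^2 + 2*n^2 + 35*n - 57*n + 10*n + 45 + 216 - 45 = c*(8*n - 36) - 8*n^2 - 12*n + 216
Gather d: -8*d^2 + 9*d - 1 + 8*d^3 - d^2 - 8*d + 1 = 8*d^3 - 9*d^2 + d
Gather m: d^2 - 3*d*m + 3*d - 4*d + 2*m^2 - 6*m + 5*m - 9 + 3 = d^2 - d + 2*m^2 + m*(-3*d - 1) - 6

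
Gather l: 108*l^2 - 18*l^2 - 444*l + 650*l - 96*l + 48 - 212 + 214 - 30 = 90*l^2 + 110*l + 20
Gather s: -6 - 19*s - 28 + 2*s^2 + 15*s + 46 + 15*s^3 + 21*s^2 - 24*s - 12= 15*s^3 + 23*s^2 - 28*s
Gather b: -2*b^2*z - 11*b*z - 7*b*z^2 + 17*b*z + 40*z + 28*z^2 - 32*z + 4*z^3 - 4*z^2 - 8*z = -2*b^2*z + b*(-7*z^2 + 6*z) + 4*z^3 + 24*z^2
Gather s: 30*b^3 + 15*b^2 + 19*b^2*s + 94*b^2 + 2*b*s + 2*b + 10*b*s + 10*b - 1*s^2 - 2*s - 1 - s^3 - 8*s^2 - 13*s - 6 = 30*b^3 + 109*b^2 + 12*b - s^3 - 9*s^2 + s*(19*b^2 + 12*b - 15) - 7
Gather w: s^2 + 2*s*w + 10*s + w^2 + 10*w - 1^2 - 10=s^2 + 10*s + w^2 + w*(2*s + 10) - 11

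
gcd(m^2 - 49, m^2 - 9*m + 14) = m - 7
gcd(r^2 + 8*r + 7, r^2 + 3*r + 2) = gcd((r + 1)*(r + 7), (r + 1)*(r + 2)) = r + 1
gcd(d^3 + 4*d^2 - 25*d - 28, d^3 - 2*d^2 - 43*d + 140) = d^2 + 3*d - 28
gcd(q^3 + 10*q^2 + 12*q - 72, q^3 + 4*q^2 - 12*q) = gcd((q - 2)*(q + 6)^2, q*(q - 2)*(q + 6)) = q^2 + 4*q - 12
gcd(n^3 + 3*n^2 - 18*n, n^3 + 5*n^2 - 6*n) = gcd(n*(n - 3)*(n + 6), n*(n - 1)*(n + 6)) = n^2 + 6*n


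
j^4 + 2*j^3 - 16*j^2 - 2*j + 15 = (j - 3)*(j - 1)*(j + 1)*(j + 5)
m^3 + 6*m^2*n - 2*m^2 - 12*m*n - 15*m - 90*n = (m - 5)*(m + 3)*(m + 6*n)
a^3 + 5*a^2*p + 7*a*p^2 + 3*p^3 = (a + p)^2*(a + 3*p)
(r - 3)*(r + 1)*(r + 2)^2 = r^4 + 2*r^3 - 7*r^2 - 20*r - 12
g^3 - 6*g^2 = g^2*(g - 6)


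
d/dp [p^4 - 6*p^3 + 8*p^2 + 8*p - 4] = 4*p^3 - 18*p^2 + 16*p + 8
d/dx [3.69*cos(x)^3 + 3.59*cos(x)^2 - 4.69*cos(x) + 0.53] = (-11.07*cos(x)^2 - 7.18*cos(x) + 4.69)*sin(x)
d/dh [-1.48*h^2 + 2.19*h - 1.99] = 2.19 - 2.96*h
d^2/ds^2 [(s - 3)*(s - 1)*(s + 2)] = 6*s - 4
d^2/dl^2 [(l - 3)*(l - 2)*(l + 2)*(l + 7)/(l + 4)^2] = 2*(l^4 + 16*l^3 + 96*l^2 + 376*l - 20)/(l^4 + 16*l^3 + 96*l^2 + 256*l + 256)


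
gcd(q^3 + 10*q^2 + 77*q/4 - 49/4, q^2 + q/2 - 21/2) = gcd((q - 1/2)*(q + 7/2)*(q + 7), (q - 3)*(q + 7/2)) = q + 7/2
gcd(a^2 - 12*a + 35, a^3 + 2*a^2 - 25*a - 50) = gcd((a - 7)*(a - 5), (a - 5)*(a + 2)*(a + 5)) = a - 5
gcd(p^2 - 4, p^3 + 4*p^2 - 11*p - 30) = p + 2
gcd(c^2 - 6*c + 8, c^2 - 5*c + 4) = c - 4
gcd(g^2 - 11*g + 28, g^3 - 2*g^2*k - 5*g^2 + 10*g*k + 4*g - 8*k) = g - 4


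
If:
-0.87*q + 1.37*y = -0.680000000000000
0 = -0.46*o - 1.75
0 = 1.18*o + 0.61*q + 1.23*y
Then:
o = -3.80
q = 3.67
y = 1.83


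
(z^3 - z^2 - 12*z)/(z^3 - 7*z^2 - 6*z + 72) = z/(z - 6)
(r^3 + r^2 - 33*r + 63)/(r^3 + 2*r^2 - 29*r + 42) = (r - 3)/(r - 2)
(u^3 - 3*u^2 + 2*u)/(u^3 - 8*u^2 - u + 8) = u*(u - 2)/(u^2 - 7*u - 8)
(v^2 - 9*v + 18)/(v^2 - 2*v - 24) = (v - 3)/(v + 4)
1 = 1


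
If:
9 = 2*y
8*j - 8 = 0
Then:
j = 1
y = 9/2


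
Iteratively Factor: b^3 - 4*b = (b - 2)*(b^2 + 2*b) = b*(b - 2)*(b + 2)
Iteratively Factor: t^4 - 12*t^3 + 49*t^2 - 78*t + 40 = (t - 1)*(t^3 - 11*t^2 + 38*t - 40) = (t - 5)*(t - 1)*(t^2 - 6*t + 8) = (t - 5)*(t - 4)*(t - 1)*(t - 2)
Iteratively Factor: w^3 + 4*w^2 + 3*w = (w)*(w^2 + 4*w + 3) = w*(w + 1)*(w + 3)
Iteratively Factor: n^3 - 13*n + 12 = (n - 3)*(n^2 + 3*n - 4) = (n - 3)*(n + 4)*(n - 1)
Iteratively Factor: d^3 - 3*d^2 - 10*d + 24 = (d - 4)*(d^2 + d - 6) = (d - 4)*(d + 3)*(d - 2)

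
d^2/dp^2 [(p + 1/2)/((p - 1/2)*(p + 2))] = 2*(8*p^3 + 12*p^2 + 42*p + 25)/(8*p^6 + 36*p^5 + 30*p^4 - 45*p^3 - 30*p^2 + 36*p - 8)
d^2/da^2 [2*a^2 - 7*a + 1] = 4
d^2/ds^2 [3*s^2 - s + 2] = 6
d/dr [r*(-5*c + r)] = -5*c + 2*r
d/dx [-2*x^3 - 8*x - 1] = -6*x^2 - 8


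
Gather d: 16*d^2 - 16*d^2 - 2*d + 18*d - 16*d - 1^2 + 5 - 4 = 0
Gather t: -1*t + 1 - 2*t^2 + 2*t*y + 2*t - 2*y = -2*t^2 + t*(2*y + 1) - 2*y + 1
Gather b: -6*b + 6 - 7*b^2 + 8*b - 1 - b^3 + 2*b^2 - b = -b^3 - 5*b^2 + b + 5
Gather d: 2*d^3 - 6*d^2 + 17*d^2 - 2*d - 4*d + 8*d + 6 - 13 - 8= 2*d^3 + 11*d^2 + 2*d - 15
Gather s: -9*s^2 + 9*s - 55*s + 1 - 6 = -9*s^2 - 46*s - 5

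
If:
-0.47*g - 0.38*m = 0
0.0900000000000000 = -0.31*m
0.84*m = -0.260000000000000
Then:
No Solution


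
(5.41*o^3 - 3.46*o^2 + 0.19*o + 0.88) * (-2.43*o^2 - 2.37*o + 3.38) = -13.1463*o^5 - 4.4139*o^4 + 26.0243*o^3 - 14.2835*o^2 - 1.4434*o + 2.9744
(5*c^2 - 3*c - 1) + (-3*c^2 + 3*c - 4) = 2*c^2 - 5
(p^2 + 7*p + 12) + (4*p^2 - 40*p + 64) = 5*p^2 - 33*p + 76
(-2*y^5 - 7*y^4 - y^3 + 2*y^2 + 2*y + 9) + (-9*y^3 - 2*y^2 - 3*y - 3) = -2*y^5 - 7*y^4 - 10*y^3 - y + 6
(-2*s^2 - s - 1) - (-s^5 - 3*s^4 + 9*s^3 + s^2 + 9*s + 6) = s^5 + 3*s^4 - 9*s^3 - 3*s^2 - 10*s - 7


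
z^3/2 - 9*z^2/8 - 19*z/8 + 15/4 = (z/2 + 1)*(z - 3)*(z - 5/4)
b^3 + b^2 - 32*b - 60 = (b - 6)*(b + 2)*(b + 5)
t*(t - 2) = t^2 - 2*t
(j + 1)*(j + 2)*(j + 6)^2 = j^4 + 15*j^3 + 74*j^2 + 132*j + 72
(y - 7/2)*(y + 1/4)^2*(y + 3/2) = y^4 - 3*y^3/2 - 99*y^2/16 - 11*y/4 - 21/64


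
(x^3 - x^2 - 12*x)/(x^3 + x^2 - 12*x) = (x^2 - x - 12)/(x^2 + x - 12)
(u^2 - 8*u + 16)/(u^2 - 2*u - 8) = (u - 4)/(u + 2)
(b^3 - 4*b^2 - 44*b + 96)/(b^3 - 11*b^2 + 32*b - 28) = (b^2 - 2*b - 48)/(b^2 - 9*b + 14)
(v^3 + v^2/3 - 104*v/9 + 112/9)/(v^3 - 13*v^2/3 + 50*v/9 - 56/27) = 3*(v + 4)/(3*v - 2)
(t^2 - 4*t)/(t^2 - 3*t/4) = 4*(t - 4)/(4*t - 3)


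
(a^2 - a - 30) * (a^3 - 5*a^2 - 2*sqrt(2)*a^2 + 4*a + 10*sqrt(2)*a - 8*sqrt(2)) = a^5 - 6*a^4 - 2*sqrt(2)*a^4 - 21*a^3 + 12*sqrt(2)*a^3 + 42*sqrt(2)*a^2 + 146*a^2 - 292*sqrt(2)*a - 120*a + 240*sqrt(2)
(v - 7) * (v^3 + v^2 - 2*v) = v^4 - 6*v^3 - 9*v^2 + 14*v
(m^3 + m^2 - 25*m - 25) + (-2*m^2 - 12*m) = m^3 - m^2 - 37*m - 25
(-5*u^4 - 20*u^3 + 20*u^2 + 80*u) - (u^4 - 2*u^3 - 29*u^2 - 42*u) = -6*u^4 - 18*u^3 + 49*u^2 + 122*u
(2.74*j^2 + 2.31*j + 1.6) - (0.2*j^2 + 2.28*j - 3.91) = 2.54*j^2 + 0.0300000000000002*j + 5.51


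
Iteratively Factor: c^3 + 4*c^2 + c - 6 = (c + 2)*(c^2 + 2*c - 3) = (c + 2)*(c + 3)*(c - 1)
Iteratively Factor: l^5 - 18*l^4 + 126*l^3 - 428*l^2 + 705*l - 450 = (l - 3)*(l^4 - 15*l^3 + 81*l^2 - 185*l + 150) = (l - 5)*(l - 3)*(l^3 - 10*l^2 + 31*l - 30) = (l - 5)*(l - 3)*(l - 2)*(l^2 - 8*l + 15) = (l - 5)^2*(l - 3)*(l - 2)*(l - 3)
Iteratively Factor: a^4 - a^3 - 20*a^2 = (a - 5)*(a^3 + 4*a^2) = a*(a - 5)*(a^2 + 4*a) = a^2*(a - 5)*(a + 4)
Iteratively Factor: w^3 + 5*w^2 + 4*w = (w + 4)*(w^2 + w) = (w + 1)*(w + 4)*(w)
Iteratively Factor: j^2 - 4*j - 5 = (j + 1)*(j - 5)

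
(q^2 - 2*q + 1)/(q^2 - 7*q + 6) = (q - 1)/(q - 6)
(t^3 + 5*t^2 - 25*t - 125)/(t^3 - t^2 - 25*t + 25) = (t + 5)/(t - 1)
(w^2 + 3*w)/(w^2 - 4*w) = (w + 3)/(w - 4)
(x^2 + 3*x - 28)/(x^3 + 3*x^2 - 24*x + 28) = (x - 4)/(x^2 - 4*x + 4)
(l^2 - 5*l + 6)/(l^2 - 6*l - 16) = (-l^2 + 5*l - 6)/(-l^2 + 6*l + 16)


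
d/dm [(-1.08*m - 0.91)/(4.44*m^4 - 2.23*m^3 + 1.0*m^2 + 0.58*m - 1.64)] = (14.3856*m^4 + 11.3448*m^3 - 5.0079*m^2 + 1.82*m + 2.299)/(19.7136*m^8 - 19.8024*m^7 + 13.8529*m^6 + 0.6904*m^5 - 16.15*m^4 + 8.4744*m^3 - 2.9436*m^2 - 1.9024*m + 2.6896)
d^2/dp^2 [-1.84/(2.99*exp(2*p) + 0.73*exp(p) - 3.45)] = (-1.84*(5.98*exp(p) + 0.73)*(11.96*exp(p) + 1.46)*exp(p) + (22.0064*exp(p) + 1.3432)*(2.99*exp(2*p) + 0.73*exp(p) - 3.45))*exp(p)/(2.99*exp(2*p) + 0.73*exp(p) - 3.45)^3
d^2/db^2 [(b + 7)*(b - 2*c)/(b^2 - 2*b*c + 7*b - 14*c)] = 0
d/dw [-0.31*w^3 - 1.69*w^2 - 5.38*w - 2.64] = -0.93*w^2 - 3.38*w - 5.38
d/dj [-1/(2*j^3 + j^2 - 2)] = 2*j*(3*j + 1)/(2*j^3 + j^2 - 2)^2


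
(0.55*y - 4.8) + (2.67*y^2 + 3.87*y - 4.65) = 2.67*y^2 + 4.42*y - 9.45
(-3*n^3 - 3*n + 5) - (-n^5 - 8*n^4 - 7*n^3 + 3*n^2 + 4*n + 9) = n^5 + 8*n^4 + 4*n^3 - 3*n^2 - 7*n - 4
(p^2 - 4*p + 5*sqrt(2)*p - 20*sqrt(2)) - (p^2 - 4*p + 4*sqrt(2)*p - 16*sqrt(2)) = sqrt(2)*p - 4*sqrt(2)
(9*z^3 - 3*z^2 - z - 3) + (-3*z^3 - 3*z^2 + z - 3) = 6*z^3 - 6*z^2 - 6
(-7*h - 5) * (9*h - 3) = -63*h^2 - 24*h + 15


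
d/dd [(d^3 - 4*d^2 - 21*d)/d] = 2*d - 4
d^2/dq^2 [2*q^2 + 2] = 4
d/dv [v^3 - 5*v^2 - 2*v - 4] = 3*v^2 - 10*v - 2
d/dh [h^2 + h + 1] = 2*h + 1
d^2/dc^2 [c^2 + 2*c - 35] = 2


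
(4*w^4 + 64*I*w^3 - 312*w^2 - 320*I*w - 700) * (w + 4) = 4*w^5 + 16*w^4 + 64*I*w^4 - 312*w^3 + 256*I*w^3 - 1248*w^2 - 320*I*w^2 - 700*w - 1280*I*w - 2800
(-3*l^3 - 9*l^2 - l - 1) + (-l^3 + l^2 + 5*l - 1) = -4*l^3 - 8*l^2 + 4*l - 2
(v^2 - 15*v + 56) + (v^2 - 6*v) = 2*v^2 - 21*v + 56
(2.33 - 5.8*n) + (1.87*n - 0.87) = 1.46 - 3.93*n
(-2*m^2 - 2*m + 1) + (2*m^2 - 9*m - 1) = -11*m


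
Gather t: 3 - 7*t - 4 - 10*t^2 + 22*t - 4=-10*t^2 + 15*t - 5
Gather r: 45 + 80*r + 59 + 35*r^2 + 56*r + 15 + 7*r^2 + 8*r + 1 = 42*r^2 + 144*r + 120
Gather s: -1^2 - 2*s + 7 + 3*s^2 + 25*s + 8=3*s^2 + 23*s + 14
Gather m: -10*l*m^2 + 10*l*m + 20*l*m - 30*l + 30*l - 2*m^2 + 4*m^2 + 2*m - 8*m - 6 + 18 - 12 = m^2*(2 - 10*l) + m*(30*l - 6)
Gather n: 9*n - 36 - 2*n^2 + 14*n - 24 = -2*n^2 + 23*n - 60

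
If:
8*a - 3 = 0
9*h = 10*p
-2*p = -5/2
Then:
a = 3/8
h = 25/18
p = 5/4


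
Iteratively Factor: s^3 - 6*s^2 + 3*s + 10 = (s - 5)*(s^2 - s - 2) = (s - 5)*(s - 2)*(s + 1)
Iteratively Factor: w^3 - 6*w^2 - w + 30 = (w - 5)*(w^2 - w - 6) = (w - 5)*(w - 3)*(w + 2)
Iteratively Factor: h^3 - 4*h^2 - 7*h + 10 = (h + 2)*(h^2 - 6*h + 5) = (h - 1)*(h + 2)*(h - 5)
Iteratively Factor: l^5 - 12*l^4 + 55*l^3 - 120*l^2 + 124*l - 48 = (l - 2)*(l^4 - 10*l^3 + 35*l^2 - 50*l + 24) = (l - 2)^2*(l^3 - 8*l^2 + 19*l - 12) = (l - 4)*(l - 2)^2*(l^2 - 4*l + 3) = (l - 4)*(l - 3)*(l - 2)^2*(l - 1)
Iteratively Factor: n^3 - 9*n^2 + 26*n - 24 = (n - 3)*(n^2 - 6*n + 8) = (n - 4)*(n - 3)*(n - 2)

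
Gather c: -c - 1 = -c - 1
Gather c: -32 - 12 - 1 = -45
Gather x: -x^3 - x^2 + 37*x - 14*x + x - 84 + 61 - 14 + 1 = -x^3 - x^2 + 24*x - 36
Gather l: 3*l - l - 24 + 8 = 2*l - 16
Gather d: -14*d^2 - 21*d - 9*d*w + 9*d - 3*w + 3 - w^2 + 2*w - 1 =-14*d^2 + d*(-9*w - 12) - w^2 - w + 2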